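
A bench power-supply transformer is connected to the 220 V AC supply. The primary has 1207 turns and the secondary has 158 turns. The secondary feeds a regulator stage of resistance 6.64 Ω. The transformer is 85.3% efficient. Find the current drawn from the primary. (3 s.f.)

V_s = 220 × 158/1207 = 28.799 V.
I_s = V_s/R = 28.799/6.64 = 4.3371 A.
P_out = V_s I_s = 28.799 × 4.3371 = 124.90 W.
P_in = P_out/η = 124.90/0.853 = 146.43 W.
I_p = P_in/V_p = 146.43/220 = 0.666 A.

I_p ≈ 0.666 A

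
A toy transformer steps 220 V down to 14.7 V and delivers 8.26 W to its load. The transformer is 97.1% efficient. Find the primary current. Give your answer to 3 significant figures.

I_p ≈ 0.0387 A

P_in = P_out/η = 8.26/0.971 = 8.5067 W.
I_p = P_in/V_p = 8.5067/220 = 0.0387 A.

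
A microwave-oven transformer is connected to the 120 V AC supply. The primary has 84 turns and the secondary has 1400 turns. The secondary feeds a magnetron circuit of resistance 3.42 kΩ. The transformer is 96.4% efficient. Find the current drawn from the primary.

V_s = 120 × 1400/84 = 2000.0 V.
I_s = V_s/R = 2000.0/3420 = 0.58480 A.
P_out = V_s I_s = 2000.0 × 0.58480 = 1169.6 W.
P_in = P_out/η = 1169.6/0.964 = 1213.3 W.
I_p = P_in/V_p = 1213.3/120 = 10.1 A.

I_p ≈ 10.1 A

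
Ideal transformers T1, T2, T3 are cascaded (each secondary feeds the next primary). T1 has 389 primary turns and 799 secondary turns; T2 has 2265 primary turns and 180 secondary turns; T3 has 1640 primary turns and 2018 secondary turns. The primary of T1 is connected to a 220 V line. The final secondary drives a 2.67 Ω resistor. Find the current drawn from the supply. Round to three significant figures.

Secondary of T1: V = 220.00 × 799/389 = 451.88 V.
Secondary of T2: V = 451.88 × 180/2265 = 35.911 V.
Secondary of T3: V = 35.911 × 2018/1640 = 44.188 V.
I_load = 44.188/2.67 = 16.550 A, so P_out = 44.188 × 16.550 = 731.29 W.
All ideal ⇒ P_in = P_out, so I_supply = 731.29/220 = 3.32 A.

I_supply ≈ 3.32 A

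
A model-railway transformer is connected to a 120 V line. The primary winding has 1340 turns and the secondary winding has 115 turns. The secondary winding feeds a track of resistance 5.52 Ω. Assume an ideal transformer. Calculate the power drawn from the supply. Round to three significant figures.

V_s = V_p × N_s/N_p = 120 × 115/1340 = 10.299 V.
I_s = V_s/R = 10.299/5.52 = 1.8657 A.
I_p = I_s × N_s/N_p = 1.8657 × 115/1340 = 0.16011 A.
P = V_p I_p = 120 × 0.16011 = 19.2 W.

P ≈ 19.2 W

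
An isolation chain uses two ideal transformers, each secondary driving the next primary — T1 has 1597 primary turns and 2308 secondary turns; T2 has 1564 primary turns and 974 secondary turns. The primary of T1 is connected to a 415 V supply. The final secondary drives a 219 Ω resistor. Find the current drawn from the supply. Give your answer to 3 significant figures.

After T1: V = 415.00 × 2308/1597 = 599.76 V.
After T2: V = 599.76 × 974/1564 = 373.51 V.
I_load = 373.51/219 = 1.7055 A, so P_out = 373.51 × 1.7055 = 637.03 W.
All ideal ⇒ P_in = P_out, so I_supply = 637.03/415 = 1.54 A.

I_supply ≈ 1.54 A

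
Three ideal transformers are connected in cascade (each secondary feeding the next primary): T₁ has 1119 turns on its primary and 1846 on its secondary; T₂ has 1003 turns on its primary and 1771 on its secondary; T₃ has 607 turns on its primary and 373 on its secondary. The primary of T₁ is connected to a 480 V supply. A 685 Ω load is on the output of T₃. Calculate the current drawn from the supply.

I_supply ≈ 2.25 A

After T₁: V = 480.00 × 1846/1119 = 791.85 V.
After T₂: V = 791.85 × 1771/1003 = 1398.2 V.
After T₃: V = 1398.2 × 373/607 = 859.17 V.
I_load = 859.17/685 = 1.2543 A, so P_out = 859.17 × 1.2543 = 1077.6 W.
All ideal ⇒ P_in = P_out, so I_supply = 1077.6/480 = 2.25 A.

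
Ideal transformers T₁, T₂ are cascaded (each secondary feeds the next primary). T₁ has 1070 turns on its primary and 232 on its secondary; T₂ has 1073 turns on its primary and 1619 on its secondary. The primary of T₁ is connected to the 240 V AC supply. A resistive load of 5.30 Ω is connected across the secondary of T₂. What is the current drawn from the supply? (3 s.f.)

Secondary of T₁: V = 240.00 × 232/1070 = 52.037 V.
Secondary of T₂: V = 52.037 × 1619/1073 = 78.517 V.
I_load = 78.517/5.30 = 14.814 A, so P_out = 78.517 × 14.814 = 1163.2 W.
All ideal ⇒ P_in = P_out, so I_supply = 1163.2/240 = 4.85 A.

I_supply ≈ 4.85 A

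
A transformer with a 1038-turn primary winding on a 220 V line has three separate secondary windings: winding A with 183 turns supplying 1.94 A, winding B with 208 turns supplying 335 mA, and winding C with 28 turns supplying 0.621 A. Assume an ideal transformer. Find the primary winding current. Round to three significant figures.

V_A = 220 × 183/1038 = 38.786 V; V_B = 220 × 208/1038 = 44.085 V; V_C = 220 × 28/1038 = 5.9345 V.
P_out = V_A I_A + V_B I_B + V_C I_C = 38.786×1.94 + 44.085×0.335 + 5.9345×0.621 = 75.245 + 14.768 + 3.6853 = 93.699 W.
Ideal ⇒ P_in = P_out, so I_p = P_out/V_p = 93.699/220 = 0.426 A.

I_p ≈ 0.426 A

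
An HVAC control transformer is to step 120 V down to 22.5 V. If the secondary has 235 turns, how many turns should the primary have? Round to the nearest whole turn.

N_p = 1253 turns

N_p/N_s = V_p/V_s, so N_p = 235 × 120/22.5 = 1253.3 ≈ 1253 turns.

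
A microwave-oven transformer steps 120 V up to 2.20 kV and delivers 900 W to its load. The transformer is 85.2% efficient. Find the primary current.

P_in = P_out/η = 900/0.852 = 1056.3 W.
I_p = P_in/V_p = 1056.3/120 = 8.80 A.

I_p ≈ 8.80 A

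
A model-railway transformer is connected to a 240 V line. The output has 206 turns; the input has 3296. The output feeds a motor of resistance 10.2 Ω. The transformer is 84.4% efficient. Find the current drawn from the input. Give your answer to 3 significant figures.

I_in ≈ 0.109 A

V_out = 240 × 206/3296 = 15.000 V.
I_out = V_out/R = 15.000/10.2 = 1.4706 A.
P_out = V_out I_out = 15.000 × 1.4706 = 22.059 W.
P_in = P_out/η = 22.059/0.844 = 26.136 W.
I_in = P_in/V_in = 26.136/240 = 0.109 A.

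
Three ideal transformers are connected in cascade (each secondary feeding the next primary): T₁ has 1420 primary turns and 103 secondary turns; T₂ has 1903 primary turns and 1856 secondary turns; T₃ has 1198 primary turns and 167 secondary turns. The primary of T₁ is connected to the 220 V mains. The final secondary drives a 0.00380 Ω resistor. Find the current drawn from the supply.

After T₁: V = 220.00 × 103/1420 = 15.958 V.
After T₂: V = 15.958 × 1856/1903 = 15.564 V.
After T₃: V = 15.564 × 167/1198 = 2.1696 V.
I_load = 2.1696/0.00380 = 570.94 A, so P_out = 2.1696 × 570.94 = 1238.7 W.
All ideal ⇒ P_in = P_out, so I_supply = 1238.7/220 = 5.63 A.

I_supply ≈ 5.63 A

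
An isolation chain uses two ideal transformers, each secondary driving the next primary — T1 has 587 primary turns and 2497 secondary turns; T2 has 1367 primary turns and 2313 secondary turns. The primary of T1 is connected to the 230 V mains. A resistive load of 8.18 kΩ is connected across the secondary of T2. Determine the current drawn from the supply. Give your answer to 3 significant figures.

I_supply ≈ 1.46 A

Secondary of T1: V = 230.00 × 2497/587 = 978.38 V.
Secondary of T2: V = 978.38 × 2313/1367 = 1655.4 V.
I_load = 1655.4/8180 = 0.20238 A, so P_out = 1655.4 × 0.20238 = 335.03 W.
All ideal ⇒ P_in = P_out, so I_supply = 335.03/230 = 1.46 A.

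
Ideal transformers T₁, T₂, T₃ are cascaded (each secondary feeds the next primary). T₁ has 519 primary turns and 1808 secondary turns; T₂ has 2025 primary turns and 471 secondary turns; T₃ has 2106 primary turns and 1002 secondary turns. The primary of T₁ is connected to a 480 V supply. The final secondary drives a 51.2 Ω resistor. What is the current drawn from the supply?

I_supply ≈ 1.39 A

Secondary of T₁: V = 480.00 × 1808/519 = 1672.1 V.
Secondary of T₂: V = 1672.1 × 471/2025 = 388.93 V.
Secondary of T₃: V = 388.93 × 1002/2106 = 185.05 V.
I_load = 185.05/51.2 = 3.6142 A, so P_out = 185.05 × 3.6142 = 668.78 W.
All ideal ⇒ P_in = P_out, so I_supply = 668.78/480 = 1.39 A.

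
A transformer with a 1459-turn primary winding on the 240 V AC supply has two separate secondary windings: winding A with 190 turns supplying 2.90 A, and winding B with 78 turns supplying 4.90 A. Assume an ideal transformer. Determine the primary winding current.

I_p ≈ 0.640 A

V_A = 240 × 190/1459 = 31.254 V; V_B = 240 × 78/1459 = 12.831 V.
P_out = V_A I_A + V_B I_B = 31.254×2.90 + 12.831×4.90 = 90.637 + 62.870 = 153.51 W.
Ideal ⇒ P_in = P_out, so I_p = P_out/V_p = 153.51/240 = 0.640 A.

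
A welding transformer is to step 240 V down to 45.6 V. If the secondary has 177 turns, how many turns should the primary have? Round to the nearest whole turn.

N_p/N_s = V_p/V_s, so N_p = 177 × 240/45.6 = 931.6 ≈ 932 turns.

N_p = 932 turns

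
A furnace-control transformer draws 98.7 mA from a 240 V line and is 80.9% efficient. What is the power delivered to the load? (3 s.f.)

P_out ≈ 19.2 W

P_in = V_in I_in = 240 × 0.0987 = 23.688 W.
P_out = η P_in = 0.809 × 23.688 = 19.2 W.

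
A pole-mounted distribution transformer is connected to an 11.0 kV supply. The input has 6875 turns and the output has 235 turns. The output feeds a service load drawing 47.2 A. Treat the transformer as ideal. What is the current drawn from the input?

For an ideal transformer I_in N_in = I_out N_out, so I_in = 47.2 × 235/6875 = 1.61 A.

I_in ≈ 1.61 A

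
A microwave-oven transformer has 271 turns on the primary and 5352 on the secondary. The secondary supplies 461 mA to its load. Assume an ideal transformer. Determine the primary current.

I_p ≈ 9.10 A

For an ideal transformer I_p/I_s = N_s/N_p, so I_p = 0.461 × 5352/271 = 9.10 A.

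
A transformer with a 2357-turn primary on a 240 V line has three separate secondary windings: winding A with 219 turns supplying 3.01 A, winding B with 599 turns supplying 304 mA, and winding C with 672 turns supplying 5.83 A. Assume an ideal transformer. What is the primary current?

V_A = 240 × 219/2357 = 22.300 V; V_B = 240 × 599/2357 = 60.993 V; V_C = 240 × 672/2357 = 68.426 V.
P_out = V_A I_A + V_B I_B + V_C I_C = 22.300×3.01 + 60.993×0.304 + 68.426×5.83 = 67.122 + 18.542 + 398.92 = 484.59 W.
Ideal ⇒ P_in = P_out, so I_p = P_out/V_p = 484.59/240 = 2.02 A.

I_p ≈ 2.02 A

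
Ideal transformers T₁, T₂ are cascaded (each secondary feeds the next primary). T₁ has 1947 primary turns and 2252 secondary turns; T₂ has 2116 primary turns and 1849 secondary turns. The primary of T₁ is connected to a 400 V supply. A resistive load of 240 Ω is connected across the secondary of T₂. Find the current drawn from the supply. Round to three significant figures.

I_supply ≈ 1.70 A

After T₁: V = 400.00 × 2252/1947 = 462.66 V.
After T₂: V = 462.66 × 1849/2116 = 404.28 V.
I_load = 404.28/240 = 1.6845 A, so P_out = 404.28 × 1.6845 = 681.01 W.
All ideal ⇒ P_in = P_out, so I_supply = 681.01/400 = 1.70 A.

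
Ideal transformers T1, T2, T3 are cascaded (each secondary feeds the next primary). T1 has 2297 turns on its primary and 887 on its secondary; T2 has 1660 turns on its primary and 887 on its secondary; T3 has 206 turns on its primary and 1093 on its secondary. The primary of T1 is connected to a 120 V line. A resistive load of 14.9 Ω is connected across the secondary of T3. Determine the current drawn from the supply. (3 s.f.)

After T1: V = 120.00 × 887/2297 = 46.339 V.
After T2: V = 46.339 × 887/1660 = 24.760 V.
After T3: V = 24.760 × 1093/206 = 131.37 V.
I_load = 131.37/14.9 = 8.8171 A, so P_out = 131.37 × 8.8171 = 1158.3 W.
All ideal ⇒ P_in = P_out, so I_supply = 1158.3/120 = 9.65 A.

I_supply ≈ 9.65 A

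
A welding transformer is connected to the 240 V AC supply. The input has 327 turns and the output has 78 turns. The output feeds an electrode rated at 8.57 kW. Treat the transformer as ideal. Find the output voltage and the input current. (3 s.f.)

V_out = V_in × N_out/N_in = 240 × 78/327 = 57.248 V.
I_out = P/V_out = 8570/57.248 = 149.70 A.
I_in = I_out × N_out/N_in = 149.70 × 78/327 = 35.7 A.

V_out ≈ 57.2 V, I_in ≈ 35.7 A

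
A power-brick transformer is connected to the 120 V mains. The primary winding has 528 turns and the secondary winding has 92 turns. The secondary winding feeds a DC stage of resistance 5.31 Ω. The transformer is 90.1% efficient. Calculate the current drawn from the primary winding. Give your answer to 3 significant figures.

V_s = 120 × 92/528 = 20.909 V.
I_s = V_s/R = 20.909/5.31 = 3.9377 A.
P_out = V_s I_s = 20.909 × 3.9377 = 82.333 W.
P_in = P_out/η = 82.333/0.901 = 91.380 W.
I_p = P_in/V_p = 91.380/120 = 0.761 A.

I_p ≈ 0.761 A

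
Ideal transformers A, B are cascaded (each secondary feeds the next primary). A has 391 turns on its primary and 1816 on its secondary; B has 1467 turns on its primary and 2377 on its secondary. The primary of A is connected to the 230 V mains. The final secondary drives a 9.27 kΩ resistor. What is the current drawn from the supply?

I_supply ≈ 1.41 A

Secondary of A: V = 230.00 × 1816/391 = 1068.2 V.
Secondary of B: V = 1068.2 × 2377/1467 = 1730.9 V.
I_load = 1730.9/9270 = 0.18672 A, so P_out = 1730.9 × 0.18672 = 323.19 W.
All ideal ⇒ P_in = P_out, so I_supply = 323.19/230 = 1.41 A.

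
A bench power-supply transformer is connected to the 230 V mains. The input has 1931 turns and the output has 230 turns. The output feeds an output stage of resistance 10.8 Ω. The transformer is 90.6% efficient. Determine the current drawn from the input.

V_out = 230 × 230/1931 = 27.395 V.
I_out = V_out/R = 27.395/10.8 = 2.5366 A.
P_out = V_out I_out = 27.395 × 2.5366 = 69.490 W.
P_in = P_out/η = 69.490/0.906 = 76.700 W.
I_in = P_in/V_in = 76.700/230 = 0.333 A.

I_in ≈ 0.333 A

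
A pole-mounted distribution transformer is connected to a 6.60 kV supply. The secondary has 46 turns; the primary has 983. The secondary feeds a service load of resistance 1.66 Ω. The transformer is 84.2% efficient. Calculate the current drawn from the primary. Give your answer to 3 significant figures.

I_p ≈ 10.3 A

V_s = 6600 × 46/983 = 308.85 V.
I_s = V_s/R = 308.85/1.66 = 186.05 A.
P_out = V_s I_s = 308.85 × 186.05 = 57463 W.
P_in = P_out/η = 57463/0.842 = 68246 W.
I_p = P_in/V_p = 68246/6600 = 10.3 A.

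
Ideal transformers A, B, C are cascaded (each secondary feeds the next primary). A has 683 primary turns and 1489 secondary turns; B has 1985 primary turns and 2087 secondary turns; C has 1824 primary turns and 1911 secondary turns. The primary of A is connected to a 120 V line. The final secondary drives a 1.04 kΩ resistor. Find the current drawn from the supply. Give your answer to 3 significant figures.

After A: V = 120.00 × 1489/683 = 261.61 V.
After B: V = 261.61 × 2087/1985 = 275.05 V.
After C: V = 275.05 × 1911/1824 = 288.17 V.
I_load = 288.17/1040 = 0.27709 A, so P_out = 288.17 × 0.27709 = 79.850 W.
All ideal ⇒ P_in = P_out, so I_supply = 79.850/120 = 0.665 A.

I_supply ≈ 0.665 A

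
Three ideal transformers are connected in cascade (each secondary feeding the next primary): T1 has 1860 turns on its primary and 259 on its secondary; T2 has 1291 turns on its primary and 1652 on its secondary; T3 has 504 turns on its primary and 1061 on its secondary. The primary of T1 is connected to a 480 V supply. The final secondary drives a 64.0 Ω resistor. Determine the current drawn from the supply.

I_supply ≈ 1.06 A

After T1: V = 480.00 × 259/1860 = 66.839 V.
After T2: V = 66.839 × 1652/1291 = 85.529 V.
After T3: V = 85.529 × 1061/504 = 180.05 V.
I_load = 180.05/64.0 = 2.8133 A, so P_out = 180.05 × 2.8133 = 506.54 W.
All ideal ⇒ P_in = P_out, so I_supply = 506.54/480 = 1.06 A.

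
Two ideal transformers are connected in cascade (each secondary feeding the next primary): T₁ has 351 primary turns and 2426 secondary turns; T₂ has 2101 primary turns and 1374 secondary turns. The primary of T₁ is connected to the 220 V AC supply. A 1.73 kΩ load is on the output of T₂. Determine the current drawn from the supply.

Secondary of T₁: V = 220.00 × 2426/351 = 1520.6 V.
Secondary of T₂: V = 1520.6 × 1374/2101 = 994.41 V.
I_load = 994.41/1730 = 0.57481 A, so P_out = 994.41 × 0.57481 = 571.59 W.
All ideal ⇒ P_in = P_out, so I_supply = 571.59/220 = 2.60 A.

I_supply ≈ 2.60 A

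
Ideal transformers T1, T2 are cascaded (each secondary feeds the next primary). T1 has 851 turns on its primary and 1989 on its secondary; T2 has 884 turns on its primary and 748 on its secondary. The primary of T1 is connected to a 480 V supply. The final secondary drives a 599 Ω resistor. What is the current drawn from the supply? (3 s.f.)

After T1: V = 480.00 × 1989/851 = 1121.9 V.
After T2: V = 1121.9 × 748/884 = 949.28 V.
I_load = 949.28/599 = 1.5848 A, so P_out = 949.28 × 1.5848 = 1504.4 W.
All ideal ⇒ P_in = P_out, so I_supply = 1504.4/480 = 3.13 A.

I_supply ≈ 3.13 A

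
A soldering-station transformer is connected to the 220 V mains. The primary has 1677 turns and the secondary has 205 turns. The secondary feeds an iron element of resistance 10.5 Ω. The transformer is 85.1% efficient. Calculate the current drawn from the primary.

V_s = 220 × 205/1677 = 26.893 V.
I_s = V_s/R = 26.893/10.5 = 2.5613 A.
P_out = V_s I_s = 26.893 × 2.5613 = 68.881 W.
P_in = P_out/η = 68.881/0.851 = 80.941 W.
I_p = P_in/V_p = 80.941/220 = 0.368 A.

I_p ≈ 0.368 A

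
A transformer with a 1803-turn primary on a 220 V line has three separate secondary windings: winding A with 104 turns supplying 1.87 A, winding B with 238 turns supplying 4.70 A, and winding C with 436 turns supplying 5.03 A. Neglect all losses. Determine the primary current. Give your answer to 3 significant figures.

I_p ≈ 1.94 A

V_A = 220 × 104/1803 = 12.690 V; V_B = 220 × 238/1803 = 29.040 V; V_C = 220 × 436/1803 = 53.200 V.
P_out = V_A I_A + V_B I_B + V_C I_C = 12.690×1.87 + 29.040×4.70 + 53.200×5.03 = 23.730 + 136.49 + 267.60 = 427.82 W.
Ideal ⇒ P_in = P_out, so I_p = P_out/V_p = 427.82/220 = 1.94 A.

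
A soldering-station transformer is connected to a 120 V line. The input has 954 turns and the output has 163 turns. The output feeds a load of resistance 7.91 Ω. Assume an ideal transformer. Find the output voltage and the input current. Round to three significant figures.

V_out = V_in × N_out/N_in = 120 × 163/954 = 20.503 V.
I_out = V_out/R = 20.503/7.91 = 2.5921 A.
I_in = I_out × N_out/N_in = 2.5921 × 163/954 = 0.443 A.

V_out ≈ 20.5 V, I_in ≈ 0.443 A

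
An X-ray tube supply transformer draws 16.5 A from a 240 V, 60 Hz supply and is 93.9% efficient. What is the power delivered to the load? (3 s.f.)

P_in = V_p I_p = 240 × 16.5 = 3960.0 W.
P_out = η P_in = 0.939 × 3960.0 = 3720 W.

P_out ≈ 3720 W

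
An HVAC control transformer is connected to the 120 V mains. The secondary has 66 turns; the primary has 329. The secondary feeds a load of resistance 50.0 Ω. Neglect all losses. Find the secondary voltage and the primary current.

V_s ≈ 24.1 V, I_p ≈ 0.0966 A

V_s = V_p × N_s/N_p = 120 × 66/329 = 24.073 V.
I_s = V_s/R = 24.073/50.0 = 0.48146 A.
I_p = I_s × N_s/N_p = 0.48146 × 66/329 = 0.0966 A.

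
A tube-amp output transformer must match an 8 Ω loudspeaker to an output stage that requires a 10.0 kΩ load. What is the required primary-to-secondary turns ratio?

N_p/N_s ≈ 35.4

Z_p/Z_s = (N_p/N_s)², so N_p/N_s = √(10000/8) = √1250 = 35.4.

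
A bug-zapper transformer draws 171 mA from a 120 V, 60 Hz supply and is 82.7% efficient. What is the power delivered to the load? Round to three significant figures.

P_in = V_p I_p = 120 × 0.171 = 20.520 W.
P_out = η P_in = 0.827 × 20.520 = 17.0 W.

P_out ≈ 17.0 W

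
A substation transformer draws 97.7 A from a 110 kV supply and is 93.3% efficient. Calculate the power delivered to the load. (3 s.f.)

P_out ≈ 1.00×10^7 W

P_in = V_p I_p = 110000 × 97.7 = 1.0747×10^7 W.
P_out = η P_in = 0.933 × 1.0747×10^7 = 1.00×10^7 W.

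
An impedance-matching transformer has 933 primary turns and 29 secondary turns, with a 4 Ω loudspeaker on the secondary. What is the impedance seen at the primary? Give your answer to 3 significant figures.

Z_p = (N_p/N_s)² × Z_s = (933/29)² × 4 = 4140 Ω.

Z_p ≈ 4140 Ω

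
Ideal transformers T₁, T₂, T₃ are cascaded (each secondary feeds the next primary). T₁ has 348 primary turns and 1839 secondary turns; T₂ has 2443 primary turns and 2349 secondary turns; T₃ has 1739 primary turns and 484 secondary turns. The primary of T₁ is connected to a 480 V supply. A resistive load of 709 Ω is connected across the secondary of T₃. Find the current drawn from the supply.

I_supply ≈ 1.35 A

After T₁: V = 480.00 × 1839/348 = 2536.6 V.
After T₂: V = 2536.6 × 2349/2443 = 2439.0 V.
After T₃: V = 2439.0 × 484/1739 = 678.81 V.
I_load = 678.81/709 = 0.95742 A, so P_out = 678.81 × 0.95742 = 649.91 W.
All ideal ⇒ P_in = P_out, so I_supply = 649.91/480 = 1.35 A.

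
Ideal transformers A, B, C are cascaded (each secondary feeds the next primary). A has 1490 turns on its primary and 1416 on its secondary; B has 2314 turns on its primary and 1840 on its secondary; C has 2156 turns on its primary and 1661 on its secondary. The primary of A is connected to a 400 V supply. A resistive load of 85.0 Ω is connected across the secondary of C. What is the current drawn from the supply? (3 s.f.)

I_supply ≈ 1.59 A

After A: V = 400.00 × 1416/1490 = 380.13 V.
After B: V = 380.13 × 1840/2314 = 302.27 V.
After C: V = 302.27 × 1661/2156 = 232.87 V.
I_load = 232.87/85.0 = 2.7396 A, so P_out = 232.87 × 2.7396 = 637.98 W.
All ideal ⇒ P_in = P_out, so I_supply = 637.98/400 = 1.59 A.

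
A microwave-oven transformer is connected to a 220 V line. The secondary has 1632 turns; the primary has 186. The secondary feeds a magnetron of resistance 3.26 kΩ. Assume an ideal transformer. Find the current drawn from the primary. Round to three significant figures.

I_p ≈ 5.20 A

V_s = V_p × N_s/N_p = 220 × 1632/186 = 1930.3 V.
I_s = V_s/R = 1930.3/3260 = 0.59212 A.
For an ideal transformer I_p N_p = I_s N_s, so I_p = 0.59212 × 1632/186 = 5.20 A.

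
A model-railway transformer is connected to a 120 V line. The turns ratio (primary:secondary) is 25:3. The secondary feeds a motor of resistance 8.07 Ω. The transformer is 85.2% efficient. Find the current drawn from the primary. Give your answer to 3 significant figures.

V_s = 120 × 3/25 = 14.400 V.
I_s = V_s/R = 14.400/8.07 = 1.7844 A.
P_out = V_s I_s = 14.400 × 1.7844 = 25.695 W.
P_in = P_out/η = 25.695/0.852 = 30.159 W.
I_p = P_in/V_p = 30.159/120 = 0.251 A.

I_p ≈ 0.251 A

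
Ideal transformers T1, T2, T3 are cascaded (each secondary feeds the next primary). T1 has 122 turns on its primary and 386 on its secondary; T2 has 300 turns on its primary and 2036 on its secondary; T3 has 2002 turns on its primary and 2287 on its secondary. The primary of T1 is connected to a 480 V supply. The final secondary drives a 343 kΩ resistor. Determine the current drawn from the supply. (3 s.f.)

I_supply ≈ 0.842 A

After T1: V = 480.00 × 386/122 = 1518.7 V.
After T2: V = 1518.7 × 2036/300 = 10307 V.
After T3: V = 10307 × 2287/2002 = 11774 V.
I_load = 11774/343000 = 0.034327 A, so P_out = 11774 × 0.034327 = 404.17 W.
All ideal ⇒ P_in = P_out, so I_supply = 404.17/480 = 0.842 A.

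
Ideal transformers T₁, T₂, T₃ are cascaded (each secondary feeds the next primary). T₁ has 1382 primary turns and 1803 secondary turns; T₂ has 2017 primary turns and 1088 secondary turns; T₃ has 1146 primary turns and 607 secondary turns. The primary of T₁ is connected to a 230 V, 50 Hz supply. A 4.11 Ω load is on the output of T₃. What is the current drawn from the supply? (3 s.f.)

I_supply ≈ 7.78 A

After T₁: V = 230.00 × 1803/1382 = 300.07 V.
After T₂: V = 300.07 × 1088/2017 = 161.86 V.
After T₃: V = 161.86 × 607/1146 = 85.732 V.
I_load = 85.732/4.11 = 20.859 A, so P_out = 85.732 × 20.859 = 1788.3 W.
All ideal ⇒ P_in = P_out, so I_supply = 1788.3/230 = 7.78 A.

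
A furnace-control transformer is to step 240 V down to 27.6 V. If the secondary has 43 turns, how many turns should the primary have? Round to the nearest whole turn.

N_p/N_s = V_p/V_s, so N_p = 43 × 240/27.6 = 373.9 ≈ 374 turns.

N_p = 374 turns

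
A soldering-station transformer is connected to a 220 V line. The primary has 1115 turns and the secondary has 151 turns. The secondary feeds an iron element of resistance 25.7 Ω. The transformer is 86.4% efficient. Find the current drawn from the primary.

I_p ≈ 0.182 A

V_s = 220 × 151/1115 = 29.794 V.
I_s = V_s/R = 29.794/25.7 = 1.1593 A.
P_out = V_s I_s = 29.794 × 1.1593 = 34.540 W.
P_in = P_out/η = 34.540/0.864 = 39.976 W.
I_p = P_in/V_p = 39.976/220 = 0.182 A.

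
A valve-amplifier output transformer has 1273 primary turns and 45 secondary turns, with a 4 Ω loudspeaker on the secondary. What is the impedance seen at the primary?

Z_p = (N_p/N_s)² × Z_s = (1273/45)² × 4 = 3200 Ω.

Z_p ≈ 3200 Ω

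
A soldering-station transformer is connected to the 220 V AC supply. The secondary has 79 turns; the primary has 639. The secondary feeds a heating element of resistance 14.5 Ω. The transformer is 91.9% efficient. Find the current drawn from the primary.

V_s = 220 × 79/639 = 27.199 V.
I_s = V_s/R = 27.199/14.5 = 1.8758 A.
P_out = V_s I_s = 27.199 × 1.8758 = 51.019 W.
P_in = P_out/η = 51.019/0.919 = 55.516 W.
I_p = P_in/V_p = 55.516/220 = 0.252 A.

I_p ≈ 0.252 A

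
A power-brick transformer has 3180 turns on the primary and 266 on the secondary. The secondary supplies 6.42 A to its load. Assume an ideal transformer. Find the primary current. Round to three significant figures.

I_p ≈ 0.537 A

For an ideal transformer I_p/I_s = N_s/N_p, so I_p = 6.42 × 266/3180 = 0.537 A.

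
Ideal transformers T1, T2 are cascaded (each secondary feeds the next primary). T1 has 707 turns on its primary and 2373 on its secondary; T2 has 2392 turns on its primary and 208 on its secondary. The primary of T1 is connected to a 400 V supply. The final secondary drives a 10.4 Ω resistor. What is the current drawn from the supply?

After T1: V = 400.00 × 2373/707 = 1342.6 V.
After T2: V = 1342.6 × 208/2392 = 116.75 V.
I_load = 116.75/10.4 = 11.226 A, so P_out = 116.75 × 11.226 = 1310.5 W.
All ideal ⇒ P_in = P_out, so I_supply = 1310.5/400 = 3.28 A.

I_supply ≈ 3.28 A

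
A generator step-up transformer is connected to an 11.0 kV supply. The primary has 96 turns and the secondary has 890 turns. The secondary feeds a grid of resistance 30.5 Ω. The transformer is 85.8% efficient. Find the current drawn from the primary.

I_p ≈ 36100 A

V_s = 11000 × 890/96 = 101980 V.
I_s = V_s/R = 101980/30.5 = 3343.6 A.
P_out = V_s I_s = 101980 × 3343.6 = 3.4098×10^8 W.
P_in = P_out/η = 3.4098×10^8/0.858 = 3.9741×10^8 W.
I_p = P_in/V_p = 3.9741×10^8/11000 = 36100 A.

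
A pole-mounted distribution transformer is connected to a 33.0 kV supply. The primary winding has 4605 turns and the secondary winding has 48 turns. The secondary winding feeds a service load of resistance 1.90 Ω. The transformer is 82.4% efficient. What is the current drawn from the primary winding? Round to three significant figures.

V_s = 33000 × 48/4605 = 343.97 V.
I_s = V_s/R = 343.97/1.90 = 181.04 A.
P_out = V_s I_s = 343.97 × 181.04 = 62273 W.
P_in = P_out/η = 62273/0.824 = 75574 W.
I_p = P_in/V_p = 75574/33000 = 2.29 A.

I_p ≈ 2.29 A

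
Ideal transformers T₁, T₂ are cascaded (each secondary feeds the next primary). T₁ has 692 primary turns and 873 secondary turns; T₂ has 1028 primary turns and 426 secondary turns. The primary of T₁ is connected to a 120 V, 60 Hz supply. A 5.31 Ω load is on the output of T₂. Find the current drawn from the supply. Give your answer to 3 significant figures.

I_supply ≈ 6.18 A

Secondary of T₁: V = 120.00 × 873/692 = 151.39 V.
Secondary of T₂: V = 151.39 × 426/1028 = 62.734 V.
I_load = 62.734/5.31 = 11.814 A, so P_out = 62.734 × 11.814 = 741.17 W.
All ideal ⇒ P_in = P_out, so I_supply = 741.17/120 = 6.18 A.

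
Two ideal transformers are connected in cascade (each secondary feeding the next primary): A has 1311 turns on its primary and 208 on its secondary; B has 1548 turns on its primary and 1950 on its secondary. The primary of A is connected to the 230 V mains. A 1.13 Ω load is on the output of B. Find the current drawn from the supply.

After A: V = 230.00 × 208/1311 = 36.491 V.
After B: V = 36.491 × 1950/1548 = 45.968 V.
I_load = 45.968/1.13 = 40.679 A, so P_out = 45.968 × 40.679 = 1869.9 W.
All ideal ⇒ P_in = P_out, so I_supply = 1869.9/230 = 8.13 A.

I_supply ≈ 8.13 A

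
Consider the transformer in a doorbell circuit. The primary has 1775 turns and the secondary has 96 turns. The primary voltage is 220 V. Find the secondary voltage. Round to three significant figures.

V_s/V_p = N_s/N_p, so V_s = 220 × 96/1775 = 11.9 V.

V_s ≈ 11.9 V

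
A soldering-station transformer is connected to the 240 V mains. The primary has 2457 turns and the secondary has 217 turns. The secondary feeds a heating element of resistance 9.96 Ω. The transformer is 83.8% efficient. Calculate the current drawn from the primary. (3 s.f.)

I_p ≈ 0.224 A

V_s = 240 × 217/2457 = 21.197 V.
I_s = V_s/R = 21.197/9.96 = 2.1282 A.
P_out = V_s I_s = 21.197 × 2.1282 = 45.110 W.
P_in = P_out/η = 45.110/0.838 = 53.830 W.
I_p = P_in/V_p = 53.830/240 = 0.224 A.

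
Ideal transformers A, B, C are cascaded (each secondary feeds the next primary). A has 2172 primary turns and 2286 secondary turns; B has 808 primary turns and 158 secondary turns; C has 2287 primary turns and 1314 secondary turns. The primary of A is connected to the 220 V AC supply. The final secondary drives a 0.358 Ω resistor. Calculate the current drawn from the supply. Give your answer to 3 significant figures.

After A: V = 220.00 × 2286/2172 = 231.55 V.
After B: V = 231.55 × 158/808 = 45.278 V.
After C: V = 45.278 × 1314/2287 = 26.014 V.
I_load = 26.014/0.358 = 72.666 A, so P_out = 26.014 × 72.666 = 1890.4 W.
All ideal ⇒ P_in = P_out, so I_supply = 1890.4/220 = 8.59 A.

I_supply ≈ 8.59 A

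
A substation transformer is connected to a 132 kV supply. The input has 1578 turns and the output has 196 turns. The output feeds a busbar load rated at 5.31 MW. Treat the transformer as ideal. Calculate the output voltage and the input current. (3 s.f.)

V_out ≈ 16400 V, I_in ≈ 40.2 A

V_out = V_in × N_out/N_in = 132000 × 196/1578 = 16395 V.
I_out = P/V_out = 5.31×10^6/16395 = 323.87 A.
I_in = I_out × N_out/N_in = 323.87 × 196/1578 = 40.2 A.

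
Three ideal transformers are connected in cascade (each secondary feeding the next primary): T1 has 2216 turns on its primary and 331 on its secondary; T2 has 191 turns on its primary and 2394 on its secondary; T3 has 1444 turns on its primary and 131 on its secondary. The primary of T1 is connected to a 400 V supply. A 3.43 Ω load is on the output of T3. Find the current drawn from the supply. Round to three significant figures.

After T1: V = 400.00 × 331/2216 = 59.747 V.
After T2: V = 59.747 × 2394/191 = 748.87 V.
After T3: V = 748.87 × 131/1444 = 67.938 V.
I_load = 67.938/3.43 = 19.807 A, so P_out = 67.938 × 19.807 = 1345.6 W.
All ideal ⇒ P_in = P_out, so I_supply = 1345.6/400 = 3.36 A.

I_supply ≈ 3.36 A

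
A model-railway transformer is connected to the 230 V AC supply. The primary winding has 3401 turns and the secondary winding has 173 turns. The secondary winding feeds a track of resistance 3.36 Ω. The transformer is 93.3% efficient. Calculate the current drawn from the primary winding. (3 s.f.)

V_s = 230 × 173/3401 = 11.700 V.
I_s = V_s/R = 11.700/3.36 = 3.4820 A.
P_out = V_s I_s = 11.700 × 3.4820 = 40.738 W.
P_in = P_out/η = 40.738/0.933 = 43.663 W.
I_p = P_in/V_p = 43.663/230 = 0.190 A.

I_p ≈ 0.190 A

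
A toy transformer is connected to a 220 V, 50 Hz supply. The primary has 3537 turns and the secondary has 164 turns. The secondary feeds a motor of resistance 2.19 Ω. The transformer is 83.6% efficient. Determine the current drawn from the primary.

V_s = 220 × 164/3537 = 10.201 V.
I_s = V_s/R = 10.201/2.19 = 4.6579 A.
P_out = V_s I_s = 10.201 × 4.6579 = 47.514 W.
P_in = P_out/η = 47.514/0.836 = 56.835 W.
I_p = P_in/V_p = 56.835/220 = 0.258 A.

I_p ≈ 0.258 A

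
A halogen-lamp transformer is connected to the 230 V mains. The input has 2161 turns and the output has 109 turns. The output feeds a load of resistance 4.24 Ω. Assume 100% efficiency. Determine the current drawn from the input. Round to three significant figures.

I_in ≈ 0.138 A

V_out = V_in × N_out/N_in = 230 × 109/2161 = 11.601 V.
I_out = V_out/R = 11.601/4.24 = 2.7361 A.
For an ideal transformer I_in N_in = I_out N_out, so I_in = 2.7361 × 109/2161 = 0.138 A.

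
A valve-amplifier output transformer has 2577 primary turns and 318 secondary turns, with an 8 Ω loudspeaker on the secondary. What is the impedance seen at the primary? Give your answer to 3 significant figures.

Z_p = (N_p/N_s)² × Z_s = (2577/318)² × 8 = 525 Ω.

Z_p ≈ 525 Ω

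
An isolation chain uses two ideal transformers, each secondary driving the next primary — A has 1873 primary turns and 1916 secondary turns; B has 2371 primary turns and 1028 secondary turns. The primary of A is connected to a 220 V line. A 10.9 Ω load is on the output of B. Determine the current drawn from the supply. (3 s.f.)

I_supply ≈ 3.97 A

Secondary of A: V = 220.00 × 1916/1873 = 225.05 V.
Secondary of B: V = 225.05 × 1028/2371 = 97.576 V.
I_load = 97.576/10.9 = 8.9519 A, so P_out = 97.576 × 8.9519 = 873.49 W.
All ideal ⇒ P_in = P_out, so I_supply = 873.49/220 = 3.97 A.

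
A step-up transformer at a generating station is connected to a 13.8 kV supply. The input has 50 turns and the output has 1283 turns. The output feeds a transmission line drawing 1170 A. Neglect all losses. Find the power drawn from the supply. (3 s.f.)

I_in = I_out × N_out/N_in = 1170 × 1283/50 = 30022 A.
P = V_in I_in = 13800 × 30022 = 4.14×10^8 W.

P ≈ 4.14×10^8 W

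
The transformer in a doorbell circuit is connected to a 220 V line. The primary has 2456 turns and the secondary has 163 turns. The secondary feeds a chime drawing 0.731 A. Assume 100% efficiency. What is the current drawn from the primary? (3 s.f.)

I_p ≈ 0.0485 A

For an ideal transformer I_p N_p = I_s N_s, so I_p = 0.731 × 163/2456 = 0.0485 A.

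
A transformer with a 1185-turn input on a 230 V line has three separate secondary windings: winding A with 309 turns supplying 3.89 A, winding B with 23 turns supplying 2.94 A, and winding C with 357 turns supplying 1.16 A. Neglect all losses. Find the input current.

V_A = 230 × 309/1185 = 59.975 V; V_B = 230 × 23/1185 = 4.4641 V; V_C = 230 × 357/1185 = 69.291 V.
P_out = V_A I_A + V_B I_B + V_C I_C = 59.975×3.89 + 4.4641×2.94 + 69.291×1.16 = 233.30 + 13.125 + 80.378 = 326.80 W.
Ideal ⇒ P_in = P_out, so I_in = P_out/V_in = 326.80/230 = 1.42 A.

I_in ≈ 1.42 A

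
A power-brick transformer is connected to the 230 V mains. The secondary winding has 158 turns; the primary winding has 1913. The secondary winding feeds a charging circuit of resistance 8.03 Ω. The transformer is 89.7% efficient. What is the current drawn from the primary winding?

V_s = 230 × 158/1913 = 18.996 V.
I_s = V_s/R = 18.996/8.03 = 2.3657 A.
P_out = V_s I_s = 18.996 × 2.3657 = 44.939 W.
P_in = P_out/η = 44.939/0.897 = 50.099 W.
I_p = P_in/V_p = 50.099/230 = 0.218 A.

I_p ≈ 0.218 A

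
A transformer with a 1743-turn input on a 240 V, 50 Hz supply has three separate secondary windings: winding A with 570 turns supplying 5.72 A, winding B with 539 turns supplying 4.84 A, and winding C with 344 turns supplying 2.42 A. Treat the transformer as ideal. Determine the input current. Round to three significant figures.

V_A = 240 × 570/1743 = 78.485 V; V_B = 240 × 539/1743 = 74.217 V; V_C = 240 × 344/1743 = 47.367 V.
P_out = V_A I_A + V_B I_B + V_C I_C = 78.485×5.72 + 74.217×4.84 + 47.367×2.42 = 448.94 + 359.21 + 114.63 = 922.77 W.
Ideal ⇒ P_in = P_out, so I_in = P_out/V_in = 922.77/240 = 3.84 A.

I_in ≈ 3.84 A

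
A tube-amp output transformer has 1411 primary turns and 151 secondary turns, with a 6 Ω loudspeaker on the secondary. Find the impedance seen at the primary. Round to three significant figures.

Z_p ≈ 524 Ω

Z_p = (N_p/N_s)² × Z_s = (1411/151)² × 6 = 524 Ω.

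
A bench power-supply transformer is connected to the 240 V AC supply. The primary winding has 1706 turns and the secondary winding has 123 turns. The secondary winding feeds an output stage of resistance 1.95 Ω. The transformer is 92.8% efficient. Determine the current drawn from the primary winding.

I_p ≈ 0.689 A

V_s = 240 × 123/1706 = 17.304 V.
I_s = V_s/R = 17.304/1.95 = 8.8737 A.
P_out = V_s I_s = 17.304 × 8.8737 = 153.55 W.
P_in = P_out/η = 153.55/0.928 = 165.46 W.
I_p = P_in/V_p = 165.46/240 = 0.689 A.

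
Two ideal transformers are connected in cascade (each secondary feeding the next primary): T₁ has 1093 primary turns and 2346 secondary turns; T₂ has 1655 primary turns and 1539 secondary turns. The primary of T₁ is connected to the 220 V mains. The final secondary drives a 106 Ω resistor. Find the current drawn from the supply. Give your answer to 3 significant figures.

I_supply ≈ 8.27 A

After T₁: V = 220.00 × 2346/1093 = 472.20 V.
After T₂: V = 472.20 × 1539/1655 = 439.11 V.
I_load = 439.11/106 = 4.1425 A, so P_out = 439.11 × 4.1425 = 1819.0 W.
All ideal ⇒ P_in = P_out, so I_supply = 1819.0/220 = 8.27 A.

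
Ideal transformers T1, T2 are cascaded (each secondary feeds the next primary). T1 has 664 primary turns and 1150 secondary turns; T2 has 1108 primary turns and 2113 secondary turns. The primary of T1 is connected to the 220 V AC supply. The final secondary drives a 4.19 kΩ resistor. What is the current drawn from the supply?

Secondary of T1: V = 220.00 × 1150/664 = 381.02 V.
Secondary of T2: V = 381.02 × 2113/1108 = 726.63 V.
I_load = 726.63/4190 = 0.17342 A, so P_out = 726.63 × 0.17342 = 126.01 W.
All ideal ⇒ P_in = P_out, so I_supply = 126.01/220 = 0.573 A.

I_supply ≈ 0.573 A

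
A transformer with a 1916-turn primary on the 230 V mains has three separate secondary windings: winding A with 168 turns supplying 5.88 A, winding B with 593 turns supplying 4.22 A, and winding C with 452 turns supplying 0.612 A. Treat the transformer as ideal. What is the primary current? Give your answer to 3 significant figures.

V_A = 230 × 168/1916 = 20.167 V; V_B = 230 × 593/1916 = 71.185 V; V_C = 230 × 452/1916 = 54.259 V.
P_out = V_A I_A + V_B I_B + V_C I_C = 20.167×5.88 + 71.185×4.22 + 54.259×0.612 = 118.58 + 300.40 + 33.206 = 452.19 W.
Ideal ⇒ P_in = P_out, so I_p = P_out/V_p = 452.19/230 = 1.97 A.

I_p ≈ 1.97 A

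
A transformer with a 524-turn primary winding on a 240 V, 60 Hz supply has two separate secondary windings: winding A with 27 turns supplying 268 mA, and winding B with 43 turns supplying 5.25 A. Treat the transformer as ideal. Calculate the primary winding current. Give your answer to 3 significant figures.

V_A = 240 × 27/524 = 12.366 V; V_B = 240 × 43/524 = 19.695 V.
P_out = V_A I_A + V_B I_B = 12.366×0.268 + 19.695×5.25 = 3.3142 + 103.40 = 106.71 W.
Ideal ⇒ P_in = P_out, so I_p = P_out/V_p = 106.71/240 = 0.445 A.

I_p ≈ 0.445 A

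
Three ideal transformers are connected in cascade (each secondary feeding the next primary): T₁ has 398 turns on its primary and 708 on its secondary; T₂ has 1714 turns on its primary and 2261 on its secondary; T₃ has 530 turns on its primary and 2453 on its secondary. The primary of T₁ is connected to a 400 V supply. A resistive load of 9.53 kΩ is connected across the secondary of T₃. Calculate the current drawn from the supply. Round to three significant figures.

I_supply ≈ 4.95 A

After T₁: V = 400.00 × 708/398 = 711.56 V.
After T₂: V = 711.56 × 2261/1714 = 938.64 V.
After T₃: V = 938.64 × 2453/530 = 4344.3 V.
I_load = 4344.3/9530 = 0.45586 A, so P_out = 4344.3 × 0.45586 = 1980.4 W.
All ideal ⇒ P_in = P_out, so I_supply = 1980.4/400 = 4.95 A.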